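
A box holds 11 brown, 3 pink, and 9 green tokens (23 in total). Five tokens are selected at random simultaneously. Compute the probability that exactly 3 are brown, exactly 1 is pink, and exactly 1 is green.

Unordered draws without replacement: count favorable combinations over C(23,5).
Favorable = C(11,3) · C(3,1) · C(9,1) = 4455; total = C(23,5) = 33649.
P = 4455/33649 = 405/3059 ≈ 0.1324.

405/3059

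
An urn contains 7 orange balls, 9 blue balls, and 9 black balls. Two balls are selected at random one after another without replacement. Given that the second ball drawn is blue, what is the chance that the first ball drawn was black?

3/8

P(first=black and the second ball drawn is blue) = (9/25)·(9/24) = 27/200.
P(the second ball drawn is blue) = Σ over first color = 21/200 + 3/25 + 27/200 = 9/25.
By Bayes, P(first=black | the second ball drawn is blue) = 27/200 / 9/25 = 3/8 ≈ 0.3750.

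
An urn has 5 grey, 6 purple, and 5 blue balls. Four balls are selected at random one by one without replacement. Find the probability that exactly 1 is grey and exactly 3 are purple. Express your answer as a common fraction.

5/91

Unordered draws without replacement: count favorable combinations over C(16,4).
Favorable = C(5,1) · C(6,3) · C(5,0) = 100; total = C(16,4) = 1820.
P = 100/1820 = 5/91 ≈ 0.0549.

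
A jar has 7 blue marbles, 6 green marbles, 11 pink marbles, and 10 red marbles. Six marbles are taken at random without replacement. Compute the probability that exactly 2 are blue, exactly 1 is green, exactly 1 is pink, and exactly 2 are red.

2835/61132

Unordered draws without replacement: count favorable combinations over C(34,6).
Favorable = C(7,2) · C(6,1) · C(11,1) · C(10,2) = 62370; total = C(34,6) = 1344904.
P = 62370/1344904 = 2835/61132 ≈ 0.0464.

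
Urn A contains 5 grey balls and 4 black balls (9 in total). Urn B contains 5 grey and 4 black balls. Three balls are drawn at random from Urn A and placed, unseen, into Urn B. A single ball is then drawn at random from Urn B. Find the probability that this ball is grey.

5/9

Condition on how many of the transferred balls are grey (from Urn A: 5 grey of 9; then Urn B has 12 total).
  0 grey: C(5,0)C(4,3)/C(9,3) = 1/21; then P = 5/12
  1 grey: C(5,1)C(4,2)/C(9,3) = 5/14; then P = 6/12
  2 grey: C(5,2)C(4,1)/C(9,3) = 10/21; then P = 7/12
  3 grey: C(5,3)C(4,0)/C(9,3) = 5/42; then P = 8/12
P(grey from Urn B) = 5/9 ≈ 0.5556.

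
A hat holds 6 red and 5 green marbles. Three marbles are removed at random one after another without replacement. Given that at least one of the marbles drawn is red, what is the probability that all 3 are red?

P(all 3 red) = C(6,3)/C(11,3) = 4/33; P(at least one red) = 1 − C(5,3)/C(11,3) = 31/33.
Since 'all 3 red' ⊆ 'at least one red', P(all 3 | at least one) = 4/33 / 31/33 = 4/31 ≈ 0.1290.

4/31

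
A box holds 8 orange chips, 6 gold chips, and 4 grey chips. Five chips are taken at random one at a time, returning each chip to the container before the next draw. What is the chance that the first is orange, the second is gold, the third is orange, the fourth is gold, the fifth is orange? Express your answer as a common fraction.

64/6561

Multiply the conditional probability of each draw in order, with replacement (the composition resets each draw).
P = (8/18) · (6/18) · (8/18) · (6/18) · (8/18) = 64/6561 ≈ 0.0098.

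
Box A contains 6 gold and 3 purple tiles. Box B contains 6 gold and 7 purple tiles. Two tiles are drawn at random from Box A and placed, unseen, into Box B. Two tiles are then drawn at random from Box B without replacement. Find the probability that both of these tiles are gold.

281/1260

Condition on how many of the transferred tiles are gold (from Box A: 6 gold of 9; then Box B has 15 total).
  0 gold: C(6,0)C(3,2)/C(9,2) = 1/12; then P = C(6,2)/C(15,2) = 1/7
  1 gold: C(6,1)C(3,1)/C(9,2) = 1/2; then P = C(7,2)/C(15,2) = 1/5
  2 gold: C(6,2)C(3,0)/C(9,2) = 5/12; then P = C(8,2)/C(15,2) = 4/15
P(both gold) = 281/1260 ≈ 0.2230.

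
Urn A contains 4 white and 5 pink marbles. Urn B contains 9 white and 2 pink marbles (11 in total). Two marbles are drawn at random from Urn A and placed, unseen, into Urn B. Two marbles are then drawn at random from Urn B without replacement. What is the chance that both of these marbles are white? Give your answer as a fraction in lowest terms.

265/468

Condition on how many of the transferred marbles are white (from Urn A: 4 white of 9; then Urn B has 13 total).
  0 white: C(4,0)C(5,2)/C(9,2) = 5/18; then P = C(9,2)/C(13,2) = 6/13
  1 white: C(4,1)C(5,1)/C(9,2) = 5/9; then P = C(10,2)/C(13,2) = 15/26
  2 white: C(4,2)C(5,0)/C(9,2) = 1/6; then P = C(11,2)/C(13,2) = 55/78
P(both white) = 265/468 ≈ 0.5662.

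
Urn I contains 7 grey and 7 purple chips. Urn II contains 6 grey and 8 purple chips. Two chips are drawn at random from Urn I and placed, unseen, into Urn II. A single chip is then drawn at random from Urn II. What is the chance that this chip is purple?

9/16

Condition on how many of the transferred chips are purple (from Urn I: 7 purple of 14; then Urn II has 16 total).
  0 purple: C(7,0)C(7,2)/C(14,2) = 3/13; then P = 8/16
  1 purple: C(7,1)C(7,1)/C(14,2) = 7/13; then P = 9/16
  2 purple: C(7,2)C(7,0)/C(14,2) = 3/13; then P = 10/16
P(purple from Urn II) = 9/16 ≈ 0.5625.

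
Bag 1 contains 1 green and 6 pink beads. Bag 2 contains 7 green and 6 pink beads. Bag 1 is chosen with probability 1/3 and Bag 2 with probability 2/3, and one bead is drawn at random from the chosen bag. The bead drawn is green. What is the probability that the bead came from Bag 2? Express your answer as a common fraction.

98/111

P(green | Bag 1) = 1/7; P(green | Bag 2) = 7/13.
P(green) = 1/3·1/7 + 2/3·7/13 = 37/91.
By Bayes' rule, P(Bag 2 | green) = 14/39 / 37/91 = 98/111 ≈ 0.8829.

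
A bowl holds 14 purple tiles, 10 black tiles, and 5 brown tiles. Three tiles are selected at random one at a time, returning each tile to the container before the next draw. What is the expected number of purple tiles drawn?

42/29

By linearity of expectation, E[X] = Σ P(draw i is purple); each independent draw has P(purple) = 14/29.
E[X] = 3 · 14/29 = 42/29 ≈ 1.4483.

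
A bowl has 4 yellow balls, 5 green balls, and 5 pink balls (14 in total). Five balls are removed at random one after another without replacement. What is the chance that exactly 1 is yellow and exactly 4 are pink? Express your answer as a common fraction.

Unordered draws without replacement: count favorable combinations over C(14,5).
Favorable = C(4,1) · C(5,0) · C(5,4) = 20; total = C(14,5) = 2002.
P = 20/2002 = 10/1001 ≈ 0.0100.

10/1001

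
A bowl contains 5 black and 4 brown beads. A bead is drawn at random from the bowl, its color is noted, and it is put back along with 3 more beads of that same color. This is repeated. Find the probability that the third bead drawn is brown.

4/9

Sum over the four possibilities for the first two draws (brown/not-brown each), tracking how the brown count and total change by +3 per draw.
P(third is brown) = 4/9 ≈ 0.4444. (In a Pólya urn every draw has the same marginal probability 4/9.)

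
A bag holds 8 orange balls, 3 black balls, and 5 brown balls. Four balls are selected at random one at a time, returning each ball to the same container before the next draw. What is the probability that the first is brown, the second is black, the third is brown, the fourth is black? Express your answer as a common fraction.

225/65536

Multiply the conditional probability of each draw in order, with replacement (the composition resets each draw).
P = (5/16) · (3/16) · (5/16) · (3/16) = 225/65536 ≈ 0.0034.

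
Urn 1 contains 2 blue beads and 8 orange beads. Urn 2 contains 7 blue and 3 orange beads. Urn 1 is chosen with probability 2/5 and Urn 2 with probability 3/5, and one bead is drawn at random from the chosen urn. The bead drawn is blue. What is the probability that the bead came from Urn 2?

P(blue | Urn 1) = 1/5; P(blue | Urn 2) = 7/10.
P(blue) = 2/5·1/5 + 3/5·7/10 = 1/2.
By Bayes' rule, P(Urn 2 | blue) = 21/50 / 1/2 = 21/25 ≈ 0.8400.

21/25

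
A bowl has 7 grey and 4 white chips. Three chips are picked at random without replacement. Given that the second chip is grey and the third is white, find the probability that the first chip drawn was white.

P(first=white and the second chip is grey and the third is white) = (4/11)·(7/10)·(3/9) = 14/165.
P(E) = Σ over first color = 28/165 + 14/165 = 14/55.
By Bayes, P(first=white | E) = 14/165 / 14/55 = 1/3 ≈ 0.3333.

1/3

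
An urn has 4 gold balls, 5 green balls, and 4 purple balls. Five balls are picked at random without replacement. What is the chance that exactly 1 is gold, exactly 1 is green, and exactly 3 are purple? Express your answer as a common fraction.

Unordered draws without replacement: count favorable combinations over C(13,5).
Favorable = C(4,1) · C(5,1) · C(4,3) = 80; total = C(13,5) = 1287.
P = 80/1287 = 80/1287 ≈ 0.0622.

80/1287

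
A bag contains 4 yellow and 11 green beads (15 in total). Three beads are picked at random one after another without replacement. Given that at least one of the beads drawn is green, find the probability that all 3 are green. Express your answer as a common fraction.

P(all 3 green) = C(11,3)/C(15,3) = 33/91; P(at least one green) = 1 − C(4,3)/C(15,3) = 451/455.
Since 'all 3 green' ⊆ 'at least one green', P(all 3 | at least one) = 33/91 / 451/455 = 15/41 ≈ 0.3659.

15/41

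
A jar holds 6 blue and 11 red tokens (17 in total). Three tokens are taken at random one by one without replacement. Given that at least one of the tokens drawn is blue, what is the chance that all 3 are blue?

4/103

P(all 3 blue) = C(6,3)/C(17,3) = 1/34; P(at least one blue) = 1 − C(11,3)/C(17,3) = 103/136.
Since 'all 3 blue' ⊆ 'at least one blue', P(all 3 | at least one) = 1/34 / 103/136 = 4/103 ≈ 0.0388.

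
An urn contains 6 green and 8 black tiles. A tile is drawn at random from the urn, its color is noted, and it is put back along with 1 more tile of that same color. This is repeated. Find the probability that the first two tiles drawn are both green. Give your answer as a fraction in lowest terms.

1/5

After a green draw the urn holds 7 green out of 15.
P = (6/14)·(7/15) = 1/5 ≈ 0.2000.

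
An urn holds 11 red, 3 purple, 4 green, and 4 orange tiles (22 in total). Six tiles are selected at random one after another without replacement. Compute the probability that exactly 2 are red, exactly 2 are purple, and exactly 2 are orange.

30/2261

Unordered draws without replacement: count favorable combinations over C(22,6).
Favorable = C(11,2) · C(3,2) · C(4,0) · C(4,2) = 990; total = C(22,6) = 74613.
P = 990/74613 = 30/2261 ≈ 0.0133.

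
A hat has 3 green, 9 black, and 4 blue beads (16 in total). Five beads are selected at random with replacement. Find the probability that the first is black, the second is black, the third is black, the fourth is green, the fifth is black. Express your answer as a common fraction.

Multiply the conditional probability of each draw in order, with replacement (the composition resets each draw).
P = (9/16) · (9/16) · (9/16) · (3/16) · (9/16) = 19683/1048576 ≈ 0.0188.

19683/1048576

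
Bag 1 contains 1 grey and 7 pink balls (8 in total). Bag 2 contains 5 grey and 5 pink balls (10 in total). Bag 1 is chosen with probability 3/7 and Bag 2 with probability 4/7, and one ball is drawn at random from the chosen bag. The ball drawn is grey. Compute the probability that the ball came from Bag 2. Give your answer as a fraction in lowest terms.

P(grey | Bag 1) = 1/8; P(grey | Bag 2) = 1/2.
P(grey) = 3/7·1/8 + 4/7·1/2 = 19/56.
By Bayes' rule, P(Bag 2 | grey) = 2/7 / 19/56 = 16/19 ≈ 0.8421.

16/19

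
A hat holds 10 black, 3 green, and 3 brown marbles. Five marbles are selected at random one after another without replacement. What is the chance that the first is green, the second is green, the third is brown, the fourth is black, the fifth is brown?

Multiply the conditional probability of each draw in order, without replacement, so each draw removes one from its color and from the total.
P = (3/16) · (2/15) · (3/14) · (10/13) · (2/12) = 1/1456 ≈ 0.0007.

1/1456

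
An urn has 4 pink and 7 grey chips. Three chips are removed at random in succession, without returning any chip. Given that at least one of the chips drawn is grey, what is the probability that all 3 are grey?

P(all 3 grey) = C(7,3)/C(11,3) = 7/33; P(at least one grey) = 1 − C(4,3)/C(11,3) = 161/165.
Since 'all 3 grey' ⊆ 'at least one grey', P(all 3 | at least one) = 7/33 / 161/165 = 5/23 ≈ 0.2174.

5/23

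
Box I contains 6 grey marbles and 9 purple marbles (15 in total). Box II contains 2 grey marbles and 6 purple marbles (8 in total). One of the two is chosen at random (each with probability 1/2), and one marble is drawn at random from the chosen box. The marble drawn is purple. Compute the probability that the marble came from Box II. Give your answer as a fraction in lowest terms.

5/9

P(purple | Box I) = 3/5; P(purple | Box II) = 3/4.
P(purple) = 1/2·3/5 + 1/2·3/4 = 27/40.
By Bayes' rule, P(Box II | purple) = 3/8 / 27/40 = 5/9 ≈ 0.5556.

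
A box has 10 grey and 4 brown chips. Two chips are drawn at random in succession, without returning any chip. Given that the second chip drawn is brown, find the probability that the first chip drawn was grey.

10/13

P(first=grey and the second chip drawn is brown) = (10/14)·(4/13) = 20/91.
P(the second chip drawn is brown) = Σ over first color = 20/91 + 6/91 = 2/7.
By Bayes, P(first=grey | the second chip drawn is brown) = 20/91 / 2/7 = 10/13 ≈ 0.7692.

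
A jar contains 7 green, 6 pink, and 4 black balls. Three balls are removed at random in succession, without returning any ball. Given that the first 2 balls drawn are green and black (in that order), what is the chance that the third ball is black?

1/5

After removing 1 green, 1 black, the jar has 3 black out of 15 remaining.
P(third is black | given) = 3/15 = 1/5 ≈ 0.2000.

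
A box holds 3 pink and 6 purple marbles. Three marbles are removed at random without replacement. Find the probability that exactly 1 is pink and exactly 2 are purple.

15/28

Unordered draws without replacement: count favorable combinations over C(9,3).
Favorable = C(3,1) · C(6,2) = 45; total = C(9,3) = 84.
P = 45/84 = 15/28 ≈ 0.5357.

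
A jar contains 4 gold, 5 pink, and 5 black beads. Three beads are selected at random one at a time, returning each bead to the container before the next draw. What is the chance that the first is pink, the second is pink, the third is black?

125/2744

Multiply the conditional probability of each draw in order, with replacement (the composition resets each draw).
P = (5/14) · (5/14) · (5/14) = 125/2744 ≈ 0.0456.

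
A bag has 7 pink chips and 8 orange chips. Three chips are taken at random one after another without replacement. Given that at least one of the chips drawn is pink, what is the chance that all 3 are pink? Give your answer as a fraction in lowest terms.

5/57

P(all 3 pink) = C(7,3)/C(15,3) = 1/13; P(at least one pink) = 1 − C(8,3)/C(15,3) = 57/65.
Since 'all 3 pink' ⊆ 'at least one pink', P(all 3 | at least one) = 1/13 / 57/65 = 5/57 ≈ 0.0877.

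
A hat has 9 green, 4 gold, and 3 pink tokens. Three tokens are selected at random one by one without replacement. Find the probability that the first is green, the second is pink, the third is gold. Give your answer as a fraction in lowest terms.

9/280

Multiply the conditional probability of each draw in order, without replacement, so each draw removes one from its color and from the total.
P = (9/16) · (3/15) · (4/14) = 9/280 ≈ 0.0321.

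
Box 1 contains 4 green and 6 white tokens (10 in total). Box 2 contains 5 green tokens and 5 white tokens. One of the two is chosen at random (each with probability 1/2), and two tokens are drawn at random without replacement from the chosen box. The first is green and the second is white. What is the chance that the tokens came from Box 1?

P(E | Box 1) = 4/15; P(E | Box 2) = 5/18.
P(E) = 1/2·4/15 + 1/2·5/18 = 49/180.
By Bayes' rule, P(Box 1 | E) = 2/15 / 49/180 = 24/49 ≈ 0.4898.

24/49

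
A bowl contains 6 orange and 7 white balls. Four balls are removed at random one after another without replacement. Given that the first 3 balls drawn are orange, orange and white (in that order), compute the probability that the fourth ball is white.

After removing 2 orange, 1 white, the bowl has 6 white out of 10 remaining.
P(fourth is white | given) = 6/10 = 3/5 ≈ 0.6000.

3/5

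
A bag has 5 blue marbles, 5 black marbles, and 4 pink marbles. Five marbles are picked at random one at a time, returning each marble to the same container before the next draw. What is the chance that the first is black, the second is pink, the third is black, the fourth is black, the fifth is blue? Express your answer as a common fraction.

625/134456

Multiply the conditional probability of each draw in order, with replacement (the composition resets each draw).
P = (5/14) · (4/14) · (5/14) · (5/14) · (5/14) = 625/134456 ≈ 0.0046.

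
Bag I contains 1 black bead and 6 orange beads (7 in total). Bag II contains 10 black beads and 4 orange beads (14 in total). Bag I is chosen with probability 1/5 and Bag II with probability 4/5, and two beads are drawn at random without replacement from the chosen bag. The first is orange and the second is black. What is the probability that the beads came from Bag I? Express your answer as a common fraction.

13/93

P(E | Bag I) = 1/7; P(E | Bag II) = 20/91.
P(E) = 1/5·1/7 + 4/5·20/91 = 93/455.
By Bayes' rule, P(Bag I | E) = 1/35 / 93/455 = 13/93 ≈ 0.1398.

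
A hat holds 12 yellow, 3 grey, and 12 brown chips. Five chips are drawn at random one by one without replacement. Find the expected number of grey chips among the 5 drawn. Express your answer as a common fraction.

By linearity of expectation, E[X] = Σ P(draw i is grey); by symmetry each draw (even without replacement) has P(grey) = 3/27.
E[X] = 5 · 3/27 = 5/9 ≈ 0.5556.

5/9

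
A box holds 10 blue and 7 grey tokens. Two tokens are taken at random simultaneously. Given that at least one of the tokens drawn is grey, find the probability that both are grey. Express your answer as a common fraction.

3/13

P(both grey) = C(7,2)/C(17,2) = 21/136; P(at least one grey) = 1 − C(10,2)/C(17,2) = 91/136.
Since 'both grey' ⊆ 'at least one grey', P(both | at least one) = 21/136 / 91/136 = 3/13 ≈ 0.2308.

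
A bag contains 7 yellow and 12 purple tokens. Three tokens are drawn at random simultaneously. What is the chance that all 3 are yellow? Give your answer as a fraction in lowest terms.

35/969

Unordered draws without replacement: count favorable combinations over C(19,3).
Favorable = C(7,3) · C(12,0) = 35; total = C(19,3) = 969.
P = 35/969 = 35/969 ≈ 0.0361.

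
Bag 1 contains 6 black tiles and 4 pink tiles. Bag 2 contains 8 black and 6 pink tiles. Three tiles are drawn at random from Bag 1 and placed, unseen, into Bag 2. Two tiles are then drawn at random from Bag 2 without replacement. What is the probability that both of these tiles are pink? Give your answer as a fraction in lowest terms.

Condition on how many of the transferred tiles are pink (from Bag 1: 4 pink of 10; then Bag 2 has 17 total).
  0 pink: C(4,0)C(6,3)/C(10,3) = 1/6; then P = C(6,2)/C(17,2) = 15/136
  1 pink: C(4,1)C(6,2)/C(10,3) = 1/2; then P = C(7,2)/C(17,2) = 21/136
  2 pink: C(4,2)C(6,1)/C(10,3) = 3/10; then P = C(8,2)/C(17,2) = 7/34
  3 pink: C(4,3)C(6,0)/C(10,3) = 1/30; then P = C(9,2)/C(17,2) = 9/34
P(both pink) = 113/680 ≈ 0.1662.

113/680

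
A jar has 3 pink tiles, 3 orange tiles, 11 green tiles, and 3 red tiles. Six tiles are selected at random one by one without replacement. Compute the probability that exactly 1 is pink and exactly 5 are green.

231/6460

Unordered draws without replacement: count favorable combinations over C(20,6).
Favorable = C(3,1) · C(3,0) · C(11,5) · C(3,0) = 1386; total = C(20,6) = 38760.
P = 1386/38760 = 231/6460 ≈ 0.0358.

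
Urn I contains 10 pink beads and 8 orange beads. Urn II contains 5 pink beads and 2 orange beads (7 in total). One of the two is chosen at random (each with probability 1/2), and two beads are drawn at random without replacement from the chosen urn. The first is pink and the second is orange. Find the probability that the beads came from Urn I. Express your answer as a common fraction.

56/107

P(E | Urn I) = 40/153; P(E | Urn II) = 5/21.
P(E) = 1/2·40/153 + 1/2·5/21 = 535/2142.
By Bayes' rule, P(Urn I | E) = 20/153 / 535/2142 = 56/107 ≈ 0.5234.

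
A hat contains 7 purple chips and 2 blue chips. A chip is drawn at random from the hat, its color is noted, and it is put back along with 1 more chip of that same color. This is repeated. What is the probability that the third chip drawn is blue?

Sum over the four possibilities for the first two draws (blue/not-blue each), tracking how the blue count and total change by +1 per draw.
P(third is blue) = 2/9 ≈ 0.2222. (In a Pólya urn every draw has the same marginal probability 2/9.)

2/9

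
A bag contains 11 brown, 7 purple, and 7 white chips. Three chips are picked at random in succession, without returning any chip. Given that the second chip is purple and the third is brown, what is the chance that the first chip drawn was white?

P(first=white and the second chip is purple and the third is brown) = (7/25)·(7/24)·(11/23) = 539/13800.
P(E) = Σ over first color = 77/1380 + 77/2300 + 539/13800 = 77/600.
By Bayes, P(first=white | E) = 539/13800 / 77/600 = 7/23 ≈ 0.3043.

7/23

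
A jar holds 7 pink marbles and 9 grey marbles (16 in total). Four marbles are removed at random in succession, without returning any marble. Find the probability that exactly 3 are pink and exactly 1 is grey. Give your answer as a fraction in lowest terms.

Unordered draws without replacement: count favorable combinations over C(16,4).
Favorable = C(7,3) · C(9,1) = 315; total = C(16,4) = 1820.
P = 315/1820 = 9/52 ≈ 0.1731.

9/52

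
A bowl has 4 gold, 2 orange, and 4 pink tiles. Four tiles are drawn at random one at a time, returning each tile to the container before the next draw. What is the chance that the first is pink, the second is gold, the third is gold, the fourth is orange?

8/625

Multiply the conditional probability of each draw in order, with replacement (the composition resets each draw).
P = (4/10) · (4/10) · (4/10) · (2/10) = 8/625 ≈ 0.0128.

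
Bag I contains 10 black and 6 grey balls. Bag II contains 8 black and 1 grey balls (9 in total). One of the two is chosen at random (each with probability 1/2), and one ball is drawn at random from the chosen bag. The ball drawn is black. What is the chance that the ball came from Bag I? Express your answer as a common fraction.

P(black | Bag I) = 5/8; P(black | Bag II) = 8/9.
P(black) = 1/2·5/8 + 1/2·8/9 = 109/144.
By Bayes' rule, P(Bag I | black) = 5/16 / 109/144 = 45/109 ≈ 0.4128.

45/109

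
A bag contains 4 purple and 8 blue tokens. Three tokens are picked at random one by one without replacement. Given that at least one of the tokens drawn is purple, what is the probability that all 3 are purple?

P(all 3 purple) = C(4,3)/C(12,3) = 1/55; P(at least one purple) = 1 − C(8,3)/C(12,3) = 41/55.
Since 'all 3 purple' ⊆ 'at least one purple', P(all 3 | at least one) = 1/55 / 41/55 = 1/41 ≈ 0.0244.

1/41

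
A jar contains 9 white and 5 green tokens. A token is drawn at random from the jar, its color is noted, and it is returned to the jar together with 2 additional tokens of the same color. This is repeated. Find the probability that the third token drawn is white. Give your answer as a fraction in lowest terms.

Sum over the four possibilities for the first two draws (white/not-white each), tracking how the white count and total change by +2 per draw.
P(third is white) = 9/14 ≈ 0.6429. (In a Pólya urn every draw has the same marginal probability 9/14.)

9/14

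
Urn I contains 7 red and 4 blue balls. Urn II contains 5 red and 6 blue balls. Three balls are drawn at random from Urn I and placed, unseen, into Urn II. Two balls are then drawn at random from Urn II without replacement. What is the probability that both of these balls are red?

Condition on how many of the transferred balls are red (from Urn I: 7 red of 11; then Urn II has 14 total).
  0 red: C(7,0)C(4,3)/C(11,3) = 4/165; then P = C(5,2)/C(14,2) = 10/91
  1 red: C(7,1)C(4,2)/C(11,3) = 14/55; then P = C(6,2)/C(14,2) = 15/91
  2 red: C(7,2)C(4,1)/C(11,3) = 28/55; then P = C(7,2)/C(14,2) = 3/13
  3 red: C(7,3)C(4,0)/C(11,3) = 7/33; then P = C(8,2)/C(14,2) = 4/13
P(both red) = 1138/5005 ≈ 0.2274.

1138/5005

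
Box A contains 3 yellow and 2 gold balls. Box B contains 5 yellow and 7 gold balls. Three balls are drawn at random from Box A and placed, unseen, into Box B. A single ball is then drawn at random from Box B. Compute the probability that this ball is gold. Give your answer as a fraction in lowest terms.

Condition on how many of the transferred balls are gold (from Box A: 2 gold of 5; then Box B has 15 total).
  0 gold: C(2,0)C(3,3)/C(5,3) = 1/10; then P = 7/15
  1 gold: C(2,1)C(3,2)/C(5,3) = 3/5; then P = 8/15
  2 gold: C(2,2)C(3,1)/C(5,3) = 3/10; then P = 9/15
P(gold from Box B) = 41/75 ≈ 0.5467.

41/75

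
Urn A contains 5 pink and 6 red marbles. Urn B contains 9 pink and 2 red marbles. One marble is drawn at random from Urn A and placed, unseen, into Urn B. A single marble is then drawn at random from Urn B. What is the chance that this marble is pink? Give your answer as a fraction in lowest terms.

26/33

Condition on how many of the transferred marbles are pink (from Urn A: 5 pink of 11; then Urn B has 12 total).
  0 pink: C(5,0)C(6,1)/C(11,1) = 6/11; then P = 9/12
  1 pink: C(5,1)C(6,0)/C(11,1) = 5/11; then P = 10/12
P(pink from Urn B) = 26/33 ≈ 0.7879.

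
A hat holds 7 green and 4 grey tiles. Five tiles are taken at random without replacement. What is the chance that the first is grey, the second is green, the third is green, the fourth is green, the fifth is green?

2/33

Multiply the conditional probability of each draw in order, without replacement, so each draw removes one from its color and from the total.
P = (4/11) · (7/10) · (6/9) · (5/8) · (4/7) = 2/33 ≈ 0.0606.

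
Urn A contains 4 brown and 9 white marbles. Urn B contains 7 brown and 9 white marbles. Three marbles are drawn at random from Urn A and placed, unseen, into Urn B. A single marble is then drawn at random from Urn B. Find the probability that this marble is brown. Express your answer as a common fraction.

Condition on how many of the transferred marbles are brown (from Urn A: 4 brown of 13; then Urn B has 19 total).
  0 brown: C(4,0)C(9,3)/C(13,3) = 42/143; then P = 7/19
  1 brown: C(4,1)C(9,2)/C(13,3) = 72/143; then P = 8/19
  2 brown: C(4,2)C(9,1)/C(13,3) = 27/143; then P = 9/19
  3 brown: C(4,3)C(9,0)/C(13,3) = 2/143; then P = 10/19
P(brown from Urn B) = 103/247 ≈ 0.4170.

103/247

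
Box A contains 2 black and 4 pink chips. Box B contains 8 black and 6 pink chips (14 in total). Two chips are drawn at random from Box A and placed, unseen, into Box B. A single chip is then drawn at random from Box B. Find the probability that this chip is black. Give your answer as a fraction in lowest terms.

13/24

Condition on how many of the transferred chips are black (from Box A: 2 black of 6; then Box B has 16 total).
  0 black: C(2,0)C(4,2)/C(6,2) = 2/5; then P = 8/16
  1 black: C(2,1)C(4,1)/C(6,2) = 8/15; then P = 9/16
  2 black: C(2,2)C(4,0)/C(6,2) = 1/15; then P = 10/16
P(black from Box B) = 13/24 ≈ 0.5417.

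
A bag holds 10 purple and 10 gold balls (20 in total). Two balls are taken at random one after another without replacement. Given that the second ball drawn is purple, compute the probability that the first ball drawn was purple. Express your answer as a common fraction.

P(first=purple and the second ball drawn is purple) = (10/20)·(9/19) = 9/38.
P(the second ball drawn is purple) = Σ over first color = 9/38 + 5/19 = 1/2.
By Bayes, P(first=purple | the second ball drawn is purple) = 9/38 / 1/2 = 9/19 ≈ 0.4737.

9/19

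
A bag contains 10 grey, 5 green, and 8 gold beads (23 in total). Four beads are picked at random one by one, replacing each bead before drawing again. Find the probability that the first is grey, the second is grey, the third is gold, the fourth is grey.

Multiply the conditional probability of each draw in order, with replacement (the composition resets each draw).
P = (10/23) · (10/23) · (8/23) · (10/23) = 8000/279841 ≈ 0.0286.

8000/279841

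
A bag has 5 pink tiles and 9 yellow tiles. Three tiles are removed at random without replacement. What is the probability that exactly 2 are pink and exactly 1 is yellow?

Unordered draws without replacement: count favorable combinations over C(14,3).
Favorable = C(5,2) · C(9,1) = 90; total = C(14,3) = 364.
P = 90/364 = 45/182 ≈ 0.2473.

45/182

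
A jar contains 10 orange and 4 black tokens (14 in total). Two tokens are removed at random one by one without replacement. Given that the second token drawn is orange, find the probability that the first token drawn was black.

4/13

P(first=black and the second token drawn is orange) = (4/14)·(10/13) = 20/91.
P(the second token drawn is orange) = Σ over first color = 45/91 + 20/91 = 5/7.
By Bayes, P(first=black | the second token drawn is orange) = 20/91 / 5/7 = 4/13 ≈ 0.3077.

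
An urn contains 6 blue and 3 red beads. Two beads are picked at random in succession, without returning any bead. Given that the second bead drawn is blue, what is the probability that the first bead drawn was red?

P(first=red and the second bead drawn is blue) = (3/9)·(6/8) = 1/4.
P(the second bead drawn is blue) = Σ over first color = 5/12 + 1/4 = 2/3.
By Bayes, P(first=red | the second bead drawn is blue) = 1/4 / 2/3 = 3/8 ≈ 0.3750.

3/8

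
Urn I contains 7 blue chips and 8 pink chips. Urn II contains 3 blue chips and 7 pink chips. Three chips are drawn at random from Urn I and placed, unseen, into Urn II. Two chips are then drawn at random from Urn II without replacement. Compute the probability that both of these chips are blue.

Condition on how many of the transferred chips are blue (from Urn I: 7 blue of 15; then Urn II has 13 total).
  0 blue: C(7,0)C(8,3)/C(15,3) = 8/65; then P = C(3,2)/C(13,2) = 1/26
  1 blue: C(7,1)C(8,2)/C(15,3) = 28/65; then P = C(4,2)/C(13,2) = 1/13
  2 blue: C(7,2)C(8,1)/C(15,3) = 24/65; then P = C(5,2)/C(13,2) = 5/39
  3 blue: C(7,3)C(8,0)/C(15,3) = 1/13; then P = C(6,2)/C(13,2) = 5/26
P(both blue) = 1/10 ≈ 0.1000.

1/10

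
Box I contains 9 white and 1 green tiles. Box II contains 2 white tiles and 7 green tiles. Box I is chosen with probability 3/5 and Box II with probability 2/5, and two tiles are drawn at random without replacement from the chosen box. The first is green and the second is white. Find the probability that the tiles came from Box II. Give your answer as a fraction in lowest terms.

P(E | Box I) = 1/10; P(E | Box II) = 7/36.
P(E) = 3/5·1/10 + 2/5·7/36 = 31/225.
By Bayes' rule, P(Box II | E) = 7/90 / 31/225 = 35/62 ≈ 0.5645.

35/62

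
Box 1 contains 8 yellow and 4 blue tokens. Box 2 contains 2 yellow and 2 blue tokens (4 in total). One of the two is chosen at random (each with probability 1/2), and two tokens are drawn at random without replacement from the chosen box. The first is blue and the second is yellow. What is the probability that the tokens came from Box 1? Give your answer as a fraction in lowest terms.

P(E | Box 1) = 8/33; P(E | Box 2) = 1/3.
P(E) = 1/2·8/33 + 1/2·1/3 = 19/66.
By Bayes' rule, P(Box 1 | E) = 4/33 / 19/66 = 8/19 ≈ 0.4211.

8/19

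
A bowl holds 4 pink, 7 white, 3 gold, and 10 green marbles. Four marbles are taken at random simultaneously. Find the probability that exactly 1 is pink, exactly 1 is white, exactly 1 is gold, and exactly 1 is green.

20/253

Unordered draws without replacement: count favorable combinations over C(24,4).
Favorable = C(4,1) · C(7,1) · C(3,1) · C(10,1) = 840; total = C(24,4) = 10626.
P = 840/10626 = 20/253 ≈ 0.0791.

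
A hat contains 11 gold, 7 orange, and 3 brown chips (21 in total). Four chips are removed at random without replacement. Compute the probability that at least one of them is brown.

65/133

Use the complement: P(at least one brown) = 1 − P(no brown).
P(none) = C(18,4)/C(21,4) = 3060/5985.
So P = 1 − 3060/5985 = 65/133 ≈ 0.4887.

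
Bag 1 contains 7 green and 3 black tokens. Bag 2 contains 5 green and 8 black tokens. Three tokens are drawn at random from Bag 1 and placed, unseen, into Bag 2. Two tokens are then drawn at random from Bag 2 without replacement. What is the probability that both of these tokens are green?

73/400

Condition on how many of the transferred tokens are green (from Bag 1: 7 green of 10; then Bag 2 has 16 total).
  0 green: C(7,0)C(3,3)/C(10,3) = 1/120; then P = C(5,2)/C(16,2) = 1/12
  1 green: C(7,1)C(3,2)/C(10,3) = 7/40; then P = C(6,2)/C(16,2) = 1/8
  2 green: C(7,2)C(3,1)/C(10,3) = 21/40; then P = C(7,2)/C(16,2) = 7/40
  3 green: C(7,3)C(3,0)/C(10,3) = 7/24; then P = C(8,2)/C(16,2) = 7/30
P(both green) = 73/400 ≈ 0.1825.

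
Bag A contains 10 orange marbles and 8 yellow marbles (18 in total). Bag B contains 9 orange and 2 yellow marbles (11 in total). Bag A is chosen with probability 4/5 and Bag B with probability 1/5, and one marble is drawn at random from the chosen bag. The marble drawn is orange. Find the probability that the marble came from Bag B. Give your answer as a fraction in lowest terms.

81/301

P(orange | Bag A) = 5/9; P(orange | Bag B) = 9/11.
P(orange) = 4/5·5/9 + 1/5·9/11 = 301/495.
By Bayes' rule, P(Bag B | orange) = 9/55 / 301/495 = 81/301 ≈ 0.2691.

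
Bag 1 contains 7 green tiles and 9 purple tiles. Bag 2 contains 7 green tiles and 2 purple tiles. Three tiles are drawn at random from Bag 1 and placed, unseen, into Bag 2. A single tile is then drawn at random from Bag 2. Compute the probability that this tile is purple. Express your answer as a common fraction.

59/192

Condition on how many of the transferred tiles are purple (from Bag 1: 9 purple of 16; then Bag 2 has 12 total).
  0 purple: C(9,0)C(7,3)/C(16,3) = 1/16; then P = 2/12
  1 purple: C(9,1)C(7,2)/C(16,3) = 27/80; then P = 3/12
  2 purple: C(9,2)C(7,1)/C(16,3) = 9/20; then P = 4/12
  3 purple: C(9,3)C(7,0)/C(16,3) = 3/20; then P = 5/12
P(purple from Bag 2) = 59/192 ≈ 0.3073.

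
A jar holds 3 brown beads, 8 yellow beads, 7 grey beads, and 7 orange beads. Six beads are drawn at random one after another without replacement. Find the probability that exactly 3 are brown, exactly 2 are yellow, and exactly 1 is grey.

7/6325

Unordered draws without replacement: count favorable combinations over C(25,6).
Favorable = C(3,3) · C(8,2) · C(7,1) · C(7,0) = 196; total = C(25,6) = 177100.
P = 196/177100 = 7/6325 ≈ 0.0011.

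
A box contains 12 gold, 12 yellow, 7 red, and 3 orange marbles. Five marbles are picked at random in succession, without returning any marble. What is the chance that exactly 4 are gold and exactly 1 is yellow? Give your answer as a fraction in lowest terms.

45/2108

Unordered draws without replacement: count favorable combinations over C(34,5).
Favorable = C(12,4) · C(12,1) · C(7,0) · C(3,0) = 5940; total = C(34,5) = 278256.
P = 5940/278256 = 45/2108 ≈ 0.0213.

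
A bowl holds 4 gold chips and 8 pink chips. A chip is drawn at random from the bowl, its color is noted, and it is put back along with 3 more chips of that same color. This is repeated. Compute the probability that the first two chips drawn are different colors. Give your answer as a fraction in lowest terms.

16/45

Either pink then gold, or gold then pink; after the first draw the total is 15.
P = (8/12)·(4/15) + (4/12)·(8/15) = 16/45 ≈ 0.3556.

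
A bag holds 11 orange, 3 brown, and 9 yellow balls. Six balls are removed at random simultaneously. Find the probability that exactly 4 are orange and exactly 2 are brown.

30/3059

Unordered draws without replacement: count favorable combinations over C(23,6).
Favorable = C(11,4) · C(3,2) · C(9,0) = 990; total = C(23,6) = 100947.
P = 990/100947 = 30/3059 ≈ 0.0098.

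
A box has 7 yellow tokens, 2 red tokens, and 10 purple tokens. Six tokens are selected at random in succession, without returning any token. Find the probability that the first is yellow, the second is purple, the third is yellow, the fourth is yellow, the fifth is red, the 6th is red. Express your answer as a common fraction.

Multiply the conditional probability of each draw in order, without replacement, so each draw removes one from its color and from the total.
P = (7/19) · (10/18) · (6/17) · (5/16) · (2/15) · (1/14) = 5/23256 ≈ 0.0002.

5/23256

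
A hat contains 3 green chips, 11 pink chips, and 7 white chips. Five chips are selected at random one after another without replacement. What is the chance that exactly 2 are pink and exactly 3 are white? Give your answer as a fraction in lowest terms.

Unordered draws without replacement: count favorable combinations over C(21,5).
Favorable = C(3,0) · C(11,2) · C(7,3) = 1925; total = C(21,5) = 20349.
P = 1925/20349 = 275/2907 ≈ 0.0946.

275/2907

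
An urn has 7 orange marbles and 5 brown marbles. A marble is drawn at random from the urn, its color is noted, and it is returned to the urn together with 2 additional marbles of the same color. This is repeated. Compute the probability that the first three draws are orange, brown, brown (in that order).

Track the composition after each reinforcement of +2.
P = (7/12) · (5/14) · (7/16) = 35/384 ≈ 0.0911.

35/384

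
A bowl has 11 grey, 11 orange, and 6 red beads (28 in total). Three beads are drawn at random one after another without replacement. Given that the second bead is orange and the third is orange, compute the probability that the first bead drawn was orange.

9/26

P(first=orange and the second bead is orange and the third is orange) = (11/28)·(10/27)·(9/26) = 55/1092.
P(E) = Σ over first color = 605/9828 + 55/1092 + 55/1638 = 55/378.
By Bayes, P(first=orange | E) = 55/1092 / 55/378 = 9/26 ≈ 0.3462.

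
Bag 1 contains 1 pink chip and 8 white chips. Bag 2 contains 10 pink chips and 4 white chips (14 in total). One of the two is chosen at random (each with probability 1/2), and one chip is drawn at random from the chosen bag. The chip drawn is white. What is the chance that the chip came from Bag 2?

P(white | Bag 1) = 8/9; P(white | Bag 2) = 2/7.
P(white) = 1/2·8/9 + 1/2·2/7 = 37/63.
By Bayes' rule, P(Bag 2 | white) = 1/7 / 37/63 = 9/37 ≈ 0.2432.

9/37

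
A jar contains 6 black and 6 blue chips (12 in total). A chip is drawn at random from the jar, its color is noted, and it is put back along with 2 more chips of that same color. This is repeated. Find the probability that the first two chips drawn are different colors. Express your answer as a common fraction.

Either black then blue, or blue then black; after the first draw the total is 14.
P = (6/12)·(6/14) + (6/12)·(6/14) = 3/7 ≈ 0.4286.

3/7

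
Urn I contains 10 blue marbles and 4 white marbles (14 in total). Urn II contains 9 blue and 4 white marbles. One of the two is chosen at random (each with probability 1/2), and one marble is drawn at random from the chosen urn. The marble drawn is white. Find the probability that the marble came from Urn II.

P(white | Urn I) = 2/7; P(white | Urn II) = 4/13.
P(white) = 1/2·2/7 + 1/2·4/13 = 27/91.
By Bayes' rule, P(Urn II | white) = 2/13 / 27/91 = 14/27 ≈ 0.5185.

14/27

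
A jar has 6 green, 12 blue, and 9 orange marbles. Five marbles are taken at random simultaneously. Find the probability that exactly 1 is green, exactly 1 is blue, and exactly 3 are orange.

112/1495

Unordered draws without replacement: count favorable combinations over C(27,5).
Favorable = C(6,1) · C(12,1) · C(9,3) = 6048; total = C(27,5) = 80730.
P = 6048/80730 = 112/1495 ≈ 0.0749.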